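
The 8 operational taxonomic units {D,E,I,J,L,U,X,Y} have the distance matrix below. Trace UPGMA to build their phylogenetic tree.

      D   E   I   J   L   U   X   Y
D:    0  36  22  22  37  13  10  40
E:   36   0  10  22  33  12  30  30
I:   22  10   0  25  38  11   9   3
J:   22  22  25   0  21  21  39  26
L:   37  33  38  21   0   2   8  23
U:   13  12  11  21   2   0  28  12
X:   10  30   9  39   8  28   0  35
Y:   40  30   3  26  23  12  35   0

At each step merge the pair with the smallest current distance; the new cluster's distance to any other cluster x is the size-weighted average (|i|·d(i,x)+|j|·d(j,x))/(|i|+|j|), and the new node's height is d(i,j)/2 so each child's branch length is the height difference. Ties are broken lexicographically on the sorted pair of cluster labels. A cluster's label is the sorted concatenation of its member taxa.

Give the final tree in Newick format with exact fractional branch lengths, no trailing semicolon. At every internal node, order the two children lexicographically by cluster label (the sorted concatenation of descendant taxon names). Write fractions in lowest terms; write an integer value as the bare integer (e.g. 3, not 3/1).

((D:5,X:5):199/24,((E:10,(I:3/2,Y:3/2):17/2):11/9,(J:21/2,(L:1,U:1):19/2):13/18):149/72)

step 1: merge (L,U) at d=2; branch lengths L→1, U→1; new cluster LU
  updated: d(D,LU)=25, d(E,LU)=45/2, d(I,LU)=49/2, d(J,LU)=21, d(LU,X)=18, d(LU,Y)=35/2
step 2: merge (I,Y) at d=3; branch lengths I→3/2, Y→3/2; new cluster IY
  updated: d(D,IY)=31, d(E,IY)=20, d(IY,J)=51/2, d(IY,LU)=21, d(IY,X)=22
step 3: merge (D,X) at d=10; branch lengths D→5, X→5; new cluster DX
  updated: d(DX,E)=33, d(DX,IY)=53/2, d(DX,J)=61/2, d(DX,LU)=43/2
step 4: merge (E,IY) at d=20; branch lengths E→10, IY→17/2; new cluster EIY
  updated: d(DX,EIY)=86/3, d(EIY,J)=73/3, d(EIY,LU)=43/2
step 5: merge (J,LU) at d=21; branch lengths J→21/2, LU→19/2; new cluster JLU
  updated: d(DX,JLU)=49/2, d(EIY,JLU)=202/9
step 6: merge (EIY,JLU) at d=202/9; branch lengths EIY→11/9, JLU→13/18; new cluster EIJLUY
  updated: d(DX,EIJLUY)=319/12
step 7: merge (DX,EIJLUY) at d=319/12; branch lengths DX→199/24, EIJLUY→149/72; new cluster DEIJLUXY
final tree: ((D:5,X:5):199/24,((E:10,(I:3/2,Y:3/2):17/2):11/9,(J:21/2,(L:1,U:1):19/2):13/18):149/72)
total length: 2369/36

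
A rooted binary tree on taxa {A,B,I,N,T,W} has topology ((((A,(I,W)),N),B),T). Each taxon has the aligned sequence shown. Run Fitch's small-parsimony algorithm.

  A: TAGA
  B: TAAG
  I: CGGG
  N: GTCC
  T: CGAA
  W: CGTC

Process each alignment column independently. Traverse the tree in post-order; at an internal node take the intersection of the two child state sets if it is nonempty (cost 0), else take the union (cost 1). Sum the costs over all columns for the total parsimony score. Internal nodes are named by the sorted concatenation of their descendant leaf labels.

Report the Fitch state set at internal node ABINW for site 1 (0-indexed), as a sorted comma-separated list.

site 0, node IW: I={C} ∩ W={C} → {C} (+0)
site 0, node AIW: A={T} ∪ IW={C} → {C,T} (+1)
site 0, node AINW: AIW={C,T} ∪ N={G} → {C,G,T} (+1)
site 0, node ABINW: AINW={C,G,T} ∩ B={T} → {T} (+0)
site 0, node ABINTW: ABINW={T} ∪ T={C} → {C,T} (+1)
site 1, node IW: I={G} ∩ W={G} → {G} (+0)
site 1, node AIW: A={A} ∪ IW={G} → {A,G} (+1)
site 1, node AINW: AIW={A,G} ∪ N={T} → {A,G,T} (+1)
site 1, node ABINW: AINW={A,G,T} ∩ B={A} → {A} (+0)
site 1, node ABINTW: ABINW={A} ∪ T={G} → {A,G} (+1)
site 2, node IW: I={G} ∪ W={T} → {G,T} (+1)
site 2, node AIW: A={G} ∩ IW={G,T} → {G} (+0)
site 2, node AINW: AIW={G} ∪ N={C} → {C,G} (+1)
site 2, node ABINW: AINW={C,G} ∪ B={A} → {A,C,G} (+1)
site 2, node ABINTW: ABINW={A,C,G} ∩ T={A} → {A} (+0)
site 3, node IW: I={G} ∪ W={C} → {C,G} (+1)
site 3, node AIW: A={A} ∪ IW={C,G} → {A,C,G} (+1)
site 3, node AINW: AIW={A,C,G} ∩ N={C} → {C} (+0)
site 3, node ABINW: AINW={C} ∪ B={G} → {C,G} (+1)
site 3, node ABINTW: ABINW={C,G} ∪ T={A} → {A,C,G} (+1)
per-site changes: [3, 3, 3, 4]; total = 13

A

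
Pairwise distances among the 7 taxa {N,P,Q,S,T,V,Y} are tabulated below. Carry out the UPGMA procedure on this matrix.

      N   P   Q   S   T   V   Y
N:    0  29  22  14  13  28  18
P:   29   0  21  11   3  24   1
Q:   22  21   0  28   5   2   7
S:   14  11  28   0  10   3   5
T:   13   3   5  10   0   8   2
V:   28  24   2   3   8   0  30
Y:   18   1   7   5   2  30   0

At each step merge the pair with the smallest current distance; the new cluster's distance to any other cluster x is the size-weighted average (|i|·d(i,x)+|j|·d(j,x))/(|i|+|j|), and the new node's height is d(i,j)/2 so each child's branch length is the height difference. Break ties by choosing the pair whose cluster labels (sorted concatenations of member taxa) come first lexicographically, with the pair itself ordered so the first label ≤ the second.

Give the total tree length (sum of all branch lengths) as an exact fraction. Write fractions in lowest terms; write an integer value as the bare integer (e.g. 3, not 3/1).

iteration 1: select P,Y (d=1); attach at lengths (1/2, 1/2); label the merged cluster PY
  updated: d(N,PY)=47/2, d(PY,Q)=14, d(PY,S)=8, d(PY,T)=5/2, d(PY,V)=27
iteration 2: select Q,V (d=2); attach at lengths (1, 1); label the merged cluster QV
  updated: d(N,QV)=25, d(PY,QV)=41/2, d(QV,S)=31/2, d(QV,T)=13/2
iteration 3: select PY,T (d=5/2); attach at lengths (3/4, 5/4); label the merged cluster PTY
  updated: d(N,PTY)=20, d(PTY,QV)=95/6, d(PTY,S)=26/3
iteration 4: select PTY,S (d=26/3); attach at lengths (37/12, 13/3); label the merged cluster PSTY
  updated: d(N,PSTY)=37/2, d(PSTY,QV)=63/4
iteration 5: select PSTY,QV (d=63/4); attach at lengths (85/24, 55/8); label the merged cluster PQSTVY
  updated: d(N,PQSTVY)=62/3
iteration 6: select N,PQSTVY (d=62/3); attach at lengths (31/3, 59/24); label the merged cluster NPQSTVY
final tree: (N:31/3,((((P:1/2,Y:1/2):3/4,T:5/4):37/12,S:13/3):85/24,(Q:1,V:1):55/8):59/24)
total length: 285/8

285/8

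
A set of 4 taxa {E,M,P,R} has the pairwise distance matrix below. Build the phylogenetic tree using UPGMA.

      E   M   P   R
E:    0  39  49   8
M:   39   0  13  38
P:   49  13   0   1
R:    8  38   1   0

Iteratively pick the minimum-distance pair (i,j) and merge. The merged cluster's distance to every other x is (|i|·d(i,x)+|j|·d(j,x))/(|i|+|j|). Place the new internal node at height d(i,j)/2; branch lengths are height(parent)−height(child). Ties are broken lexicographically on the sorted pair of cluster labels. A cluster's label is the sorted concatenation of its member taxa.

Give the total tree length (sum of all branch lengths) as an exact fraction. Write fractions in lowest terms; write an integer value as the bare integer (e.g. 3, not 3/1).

1. join P+R (d=1) ⇒ PR; edges |P|=1/2, |R|=1/2
  updated: d(E,PR)=57/2, d(M,PR)=51/2
2. join M+PR (d=51/2) ⇒ MPR; edges |M|=51/4, |PR|=49/4
  updated: d(E,MPR)=32
3. join E+MPR (d=32) ⇒ EMPR; edges |E|=16, |MPR|=13/4
final tree: (E:16,(M:51/4,(P:1/2,R:1/2):49/4):13/4)
total length: 181/4

181/4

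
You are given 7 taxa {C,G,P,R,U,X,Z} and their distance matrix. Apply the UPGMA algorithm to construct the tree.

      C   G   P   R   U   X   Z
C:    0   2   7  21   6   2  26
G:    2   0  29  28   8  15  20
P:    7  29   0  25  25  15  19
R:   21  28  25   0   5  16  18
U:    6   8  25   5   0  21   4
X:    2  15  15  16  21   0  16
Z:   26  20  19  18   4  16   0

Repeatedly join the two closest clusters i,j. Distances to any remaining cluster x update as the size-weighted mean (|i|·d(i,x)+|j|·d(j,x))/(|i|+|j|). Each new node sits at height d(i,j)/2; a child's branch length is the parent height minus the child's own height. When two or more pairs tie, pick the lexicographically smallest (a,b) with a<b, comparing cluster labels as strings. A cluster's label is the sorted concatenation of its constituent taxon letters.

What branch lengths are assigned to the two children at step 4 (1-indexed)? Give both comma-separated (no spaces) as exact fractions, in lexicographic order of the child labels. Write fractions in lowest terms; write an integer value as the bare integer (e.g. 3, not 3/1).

step 1: merge (C,G) at d=2; branch lengths C→1, G→1; new cluster CG
  updated: d(CG,P)=18, d(CG,R)=49/2, d(CG,U)=7, d(CG,X)=17/2, d(CG,Z)=23
step 2: merge (U,Z) at d=4; branch lengths U→2, Z→2; new cluster UZ
  updated: d(CG,UZ)=15, d(P,UZ)=22, d(R,UZ)=23/2, d(UZ,X)=37/2
step 3: merge (CG,X) at d=17/2; branch lengths CG→13/4, X→17/4; new cluster CGX
  updated: d(CGX,P)=17, d(CGX,R)=65/3, d(CGX,UZ)=97/6
step 4: merge (R,UZ) at d=23/2; branch lengths R→23/4, UZ→15/4; new cluster RUZ
  updated: d(CGX,RUZ)=18, d(P,RUZ)=23
step 5: merge (CGX,P) at d=17; branch lengths CGX→17/4, P→17/2; new cluster CGPX
  updated: d(CGPX,RUZ)=77/4
step 6: merge (CGPX,RUZ) at d=77/4; branch lengths CGPX→9/8, RUZ→31/8; new cluster CGPRUXZ
final tree: ((((C:1,G:1):13/4,X:17/4):17/4,P:17/2):9/8,(R:23/4,(U:2,Z:2):15/4):31/8)
total length: 163/4

23/4,15/4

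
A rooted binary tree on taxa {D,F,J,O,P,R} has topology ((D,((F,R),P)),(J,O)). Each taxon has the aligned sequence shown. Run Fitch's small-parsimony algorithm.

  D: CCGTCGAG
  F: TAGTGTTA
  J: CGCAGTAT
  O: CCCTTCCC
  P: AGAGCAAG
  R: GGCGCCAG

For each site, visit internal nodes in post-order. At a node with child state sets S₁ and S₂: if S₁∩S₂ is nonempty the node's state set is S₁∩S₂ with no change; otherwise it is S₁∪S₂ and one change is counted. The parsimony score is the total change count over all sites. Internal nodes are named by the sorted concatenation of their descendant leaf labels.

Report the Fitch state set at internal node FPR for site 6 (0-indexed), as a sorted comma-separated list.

site 0, node FR: F={T} ∪ R={G} → {G,T} (+1)
site 0, node FPR: FR={G,T} ∪ P={A} → {A,G,T} (+1)
site 0, node DFPR: D={C} ∪ FPR={A,G,T} → {A,C,G,T} (+1)
site 0, node JO: J={C} ∩ O={C} → {C} (+0)
site 0, node DFJOPR: DFPR={A,C,G,T} ∩ JO={C} → {C} (+0)
site 1, node FR: F={A} ∪ R={G} → {A,G} (+1)
site 1, node FPR: FR={A,G} ∩ P={G} → {G} (+0)
site 1, node DFPR: D={C} ∪ FPR={G} → {C,G} (+1)
site 1, node JO: J={G} ∪ O={C} → {C,G} (+1)
site 1, node DFJOPR: DFPR={C,G} ∩ JO={C,G} → {C,G} (+0)
site 2, node FR: F={G} ∪ R={C} → {C,G} (+1)
site 2, node FPR: FR={C,G} ∪ P={A} → {A,C,G} (+1)
site 2, node DFPR: D={G} ∩ FPR={A,C,G} → {G} (+0)
site 2, node JO: J={C} ∩ O={C} → {C} (+0)
site 2, node DFJOPR: DFPR={G} ∪ JO={C} → {C,G} (+1)
site 3, node FR: F={T} ∪ R={G} → {G,T} (+1)
site 3, node FPR: FR={G,T} ∩ P={G} → {G} (+0)
site 3, node DFPR: D={T} ∪ FPR={G} → {G,T} (+1)
site 3, node JO: J={A} ∪ O={T} → {A,T} (+1)
site 3, node DFJOPR: DFPR={G,T} ∩ JO={A,T} → {T} (+0)
site 4, node FR: F={G} ∪ R={C} → {C,G} (+1)
site 4, node FPR: FR={C,G} ∩ P={C} → {C} (+0)
site 4, node DFPR: D={C} ∩ FPR={C} → {C} (+0)
site 4, node JO: J={G} ∪ O={T} → {G,T} (+1)
site 4, node DFJOPR: DFPR={C} ∪ JO={G,T} → {C,G,T} (+1)
site 5, node FR: F={T} ∪ R={C} → {C,T} (+1)
site 5, node FPR: FR={C,T} ∪ P={A} → {A,C,T} (+1)
site 5, node DFPR: D={G} ∪ FPR={A,C,T} → {A,C,G,T} (+1)
site 5, node JO: J={T} ∪ O={C} → {C,T} (+1)
site 5, node DFJOPR: DFPR={A,C,G,T} ∩ JO={C,T} → {C,T} (+0)
site 6, node FR: F={T} ∪ R={A} → {A,T} (+1)
site 6, node FPR: FR={A,T} ∩ P={A} → {A} (+0)
site 6, node DFPR: D={A} ∩ FPR={A} → {A} (+0)
site 6, node JO: J={A} ∪ O={C} → {A,C} (+1)
site 6, node DFJOPR: DFPR={A} ∩ JO={A,C} → {A} (+0)
site 7, node FR: F={A} ∪ R={G} → {A,G} (+1)
site 7, node FPR: FR={A,G} ∩ P={G} → {G} (+0)
site 7, node DFPR: D={G} ∩ FPR={G} → {G} (+0)
site 7, node JO: J={T} ∪ O={C} → {C,T} (+1)
site 7, node DFJOPR: DFPR={G} ∪ JO={C,T} → {C,G,T} (+1)
per-site changes: [3, 3, 3, 3, 3, 4, 2, 3]; total = 24

A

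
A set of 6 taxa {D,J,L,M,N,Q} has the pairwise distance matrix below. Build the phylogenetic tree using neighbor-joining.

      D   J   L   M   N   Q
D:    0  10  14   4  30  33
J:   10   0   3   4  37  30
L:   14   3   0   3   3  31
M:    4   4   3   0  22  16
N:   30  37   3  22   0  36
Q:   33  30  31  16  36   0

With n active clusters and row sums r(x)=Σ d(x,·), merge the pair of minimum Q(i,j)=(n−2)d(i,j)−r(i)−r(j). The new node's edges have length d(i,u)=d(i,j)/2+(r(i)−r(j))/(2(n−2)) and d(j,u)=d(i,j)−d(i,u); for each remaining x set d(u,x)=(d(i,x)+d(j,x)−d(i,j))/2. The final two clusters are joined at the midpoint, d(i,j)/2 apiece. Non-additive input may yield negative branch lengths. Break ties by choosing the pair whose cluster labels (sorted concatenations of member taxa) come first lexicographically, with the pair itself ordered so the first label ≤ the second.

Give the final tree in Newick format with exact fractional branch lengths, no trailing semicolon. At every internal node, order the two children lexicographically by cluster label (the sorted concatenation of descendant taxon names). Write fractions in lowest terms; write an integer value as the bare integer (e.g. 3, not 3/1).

((((D:35/6,J:25/6):23/8,(L:-31/4,N:43/4):93/8):15/8,M:-33/8):161/16,Q:161/16)

iteration 1: select L,N (d=3, Q=-170); attach at lengths (-31/4, 43/4); label the merged cluster LN
  updated: d(D,LN)=41/2, d(J,LN)=37/2, d(LN,M)=11, d(LN,Q)=32
iteration 2: select D,J (d=10, Q=-100); attach at lengths (35/6, 25/6); label the merged cluster DJ
  updated: d(DJ,LN)=29/2, d(DJ,M)=-1, d(DJ,Q)=53/2
iteration 3: select DJ,LN (d=29/2, Q=-137/2); attach at lengths (23/8, 93/8); label the merged cluster DJLN
  updated: d(DJLN,M)=-9/4, d(DJLN,Q)=22
iteration 4: select DJLN,M (d=-9/4, Q=-143/4); attach at lengths (15/8, -33/8); label the merged cluster DJLMN
  updated: d(DJLMN,Q)=161/8
iteration 5: select DJLMN,Q (d=161/8); attach at lengths (161/16, 161/16); label the merged cluster DJLMNQ
final tree: ((((D:35/6,J:25/6):23/8,(L:-31/4,N:43/4):93/8):15/8,M:-33/8):161/16,Q:161/16)
total length: 363/8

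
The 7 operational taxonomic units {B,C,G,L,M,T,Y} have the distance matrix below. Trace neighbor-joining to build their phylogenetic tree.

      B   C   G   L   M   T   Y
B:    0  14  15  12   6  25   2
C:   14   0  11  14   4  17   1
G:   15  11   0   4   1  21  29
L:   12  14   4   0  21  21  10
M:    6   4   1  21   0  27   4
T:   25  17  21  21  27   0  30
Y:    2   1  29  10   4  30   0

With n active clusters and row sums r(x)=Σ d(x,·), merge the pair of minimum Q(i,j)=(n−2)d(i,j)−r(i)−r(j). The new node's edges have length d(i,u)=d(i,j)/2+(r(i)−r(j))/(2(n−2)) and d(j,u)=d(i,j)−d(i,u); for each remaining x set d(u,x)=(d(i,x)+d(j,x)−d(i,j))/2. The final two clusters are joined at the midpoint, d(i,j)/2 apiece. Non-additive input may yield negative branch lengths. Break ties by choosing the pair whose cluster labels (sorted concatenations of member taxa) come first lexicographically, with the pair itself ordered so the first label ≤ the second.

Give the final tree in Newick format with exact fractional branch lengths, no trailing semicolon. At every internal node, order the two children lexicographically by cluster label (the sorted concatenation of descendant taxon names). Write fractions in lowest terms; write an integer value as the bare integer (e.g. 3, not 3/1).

1. join G+L (d=4, Q=-143) ⇒ GL; edges |G|=19/10, |L|=21/10
  updated: d(B,GL)=23/2, d(C,GL)=21/2, d(GL,M)=9, d(GL,T)=19, d(GL,Y)=35/2
2. join GL+T (d=19, Q=-219/2) ⇒ GLT; edges |GL|=51/16, |T|=253/16
  updated: d(B,GLT)=35/4, d(C,GLT)=17/4, d(GLT,M)=17/2, d(GLT,Y)=57/4
3. join C+GLT (d=17/4, Q=-185/4) ⇒ CGLT; edges |C|=1/24, |GLT|=101/24
  updated: d(B,CGLT)=37/4, d(CGLT,M)=33/8, d(CGLT,Y)=11/2
4. join B+Y (d=2, Q=-99/4) ⇒ BY; edges |B|=39/16, |Y|=-7/16
  updated: d(BY,CGLT)=51/8, d(BY,M)=4
5. join BY+CGLT (d=51/8, Q=-29/2) ⇒ BCGLTY; edges |BY|=25/8, |CGLT|=13/4
  updated: d(BCGLTY,M)=7/8
6. join BCGLTY+M (d=7/8) ⇒ BCGLMTY; edges |BCGLTY|=7/16, |M|=7/16
final tree: (((B:39/16,Y:-7/16):25/8,(C:1/24,((G:19/10,L:21/10):51/16,T:253/16):101/24):13/4):7/16,M:7/16)
total length: 73/2

(((B:39/16,Y:-7/16):25/8,(C:1/24,((G:19/10,L:21/10):51/16,T:253/16):101/24):13/4):7/16,M:7/16)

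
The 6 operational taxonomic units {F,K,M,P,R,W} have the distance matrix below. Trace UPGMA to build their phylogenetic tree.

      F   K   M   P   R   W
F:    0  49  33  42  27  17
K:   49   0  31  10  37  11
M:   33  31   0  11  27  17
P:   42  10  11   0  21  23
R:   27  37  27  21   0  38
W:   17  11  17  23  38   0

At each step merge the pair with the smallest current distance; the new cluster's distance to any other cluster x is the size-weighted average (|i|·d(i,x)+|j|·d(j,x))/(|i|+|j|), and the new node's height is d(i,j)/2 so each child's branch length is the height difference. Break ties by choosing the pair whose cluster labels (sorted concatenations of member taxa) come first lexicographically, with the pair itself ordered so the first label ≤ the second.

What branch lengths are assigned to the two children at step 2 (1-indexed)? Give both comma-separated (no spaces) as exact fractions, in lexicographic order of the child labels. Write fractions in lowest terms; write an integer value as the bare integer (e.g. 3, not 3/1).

1. join K+P (d=10) ⇒ KP; edges |K|=5, |P|=5
  updated: d(F,KP)=91/2, d(KP,M)=21, d(KP,R)=29, d(KP,W)=17
2. join F+W (d=17) ⇒ FW; edges |F|=17/2, |W|=17/2
  updated: d(FW,KP)=125/4, d(FW,M)=25, d(FW,R)=65/2
3. join KP+M (d=21) ⇒ KMP; edges |KP|=11/2, |M|=21/2
  updated: d(FW,KMP)=175/6, d(KMP,R)=85/3
4. join KMP+R (d=85/3) ⇒ KMPR; edges |KMP|=11/3, |R|=85/6
  updated: d(FW,KMPR)=30
5. join FW+KMPR (d=30) ⇒ FKMPRW; edges |FW|=13/2, |KMPR|=5/6
final tree: ((F:17/2,W:17/2):13/2,(((K:5,P:5):11/2,M:21/2):11/3,R:85/6):5/6)
total length: 409/6

17/2,17/2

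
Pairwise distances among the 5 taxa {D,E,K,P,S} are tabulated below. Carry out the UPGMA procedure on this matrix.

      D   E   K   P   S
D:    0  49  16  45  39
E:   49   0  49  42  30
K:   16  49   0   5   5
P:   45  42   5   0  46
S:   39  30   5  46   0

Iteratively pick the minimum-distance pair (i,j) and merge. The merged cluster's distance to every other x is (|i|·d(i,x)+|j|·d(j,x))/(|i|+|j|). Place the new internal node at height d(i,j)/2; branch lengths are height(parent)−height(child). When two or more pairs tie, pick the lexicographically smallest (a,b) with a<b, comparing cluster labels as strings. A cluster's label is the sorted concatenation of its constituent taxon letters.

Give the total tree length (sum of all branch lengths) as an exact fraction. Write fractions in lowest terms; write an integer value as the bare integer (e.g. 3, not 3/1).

iteration 1: select K,P (d=5); attach at lengths (5/2, 5/2); label the merged cluster KP
  updated: d(D,KP)=61/2, d(E,KP)=91/2, d(KP,S)=51/2
iteration 2: select KP,S (d=51/2); attach at lengths (41/4, 51/4); label the merged cluster KPS
  updated: d(D,KPS)=100/3, d(E,KPS)=121/3
iteration 3: select D,KPS (d=100/3); attach at lengths (50/3, 47/12); label the merged cluster DKPS
  updated: d(DKPS,E)=85/2
iteration 4: select DKPS,E (d=85/2); attach at lengths (55/12, 85/4); label the merged cluster DEKPS
final tree: ((D:50/3,((K:5/2,P:5/2):41/4,S:51/4):47/12):55/12,E:85/4)
total length: 893/12

893/12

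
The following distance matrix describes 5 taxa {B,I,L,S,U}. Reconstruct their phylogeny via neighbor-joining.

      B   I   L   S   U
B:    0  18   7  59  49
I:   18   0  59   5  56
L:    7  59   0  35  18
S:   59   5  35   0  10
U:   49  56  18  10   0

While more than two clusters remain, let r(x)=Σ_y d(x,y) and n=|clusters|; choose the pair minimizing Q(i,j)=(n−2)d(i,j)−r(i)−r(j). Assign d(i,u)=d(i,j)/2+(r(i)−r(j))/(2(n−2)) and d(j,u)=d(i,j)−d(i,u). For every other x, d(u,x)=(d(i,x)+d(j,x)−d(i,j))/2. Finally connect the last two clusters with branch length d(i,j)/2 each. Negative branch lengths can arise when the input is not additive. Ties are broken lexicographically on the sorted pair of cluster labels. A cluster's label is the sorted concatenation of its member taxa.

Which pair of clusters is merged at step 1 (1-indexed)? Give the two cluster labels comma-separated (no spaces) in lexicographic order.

I,S

iteration 1: select I,S (d=5, Q=-232); attach at lengths (22/3, -7/3); label the merged cluster IS
  updated: d(B,IS)=36, d(IS,L)=89/2, d(IS,U)=61/2
iteration 2: select B,L (d=7, Q=-295/2); attach at lengths (73/8, -17/8); label the merged cluster BL
  updated: d(BL,IS)=147/4, d(BL,U)=30
iteration 3: select BL,IS (d=147/4, Q=-389/4); attach at lengths (145/8, 149/8); label the merged cluster BILS
  updated: d(BILS,U)=95/8
iteration 4: select BILS,U (d=95/8); attach at lengths (95/16, 95/16); label the merged cluster BILSU
final tree: (((B:73/8,L:-17/8):145/8,(I:22/3,S:-7/3):149/8):95/16,U:95/16)
total length: 485/8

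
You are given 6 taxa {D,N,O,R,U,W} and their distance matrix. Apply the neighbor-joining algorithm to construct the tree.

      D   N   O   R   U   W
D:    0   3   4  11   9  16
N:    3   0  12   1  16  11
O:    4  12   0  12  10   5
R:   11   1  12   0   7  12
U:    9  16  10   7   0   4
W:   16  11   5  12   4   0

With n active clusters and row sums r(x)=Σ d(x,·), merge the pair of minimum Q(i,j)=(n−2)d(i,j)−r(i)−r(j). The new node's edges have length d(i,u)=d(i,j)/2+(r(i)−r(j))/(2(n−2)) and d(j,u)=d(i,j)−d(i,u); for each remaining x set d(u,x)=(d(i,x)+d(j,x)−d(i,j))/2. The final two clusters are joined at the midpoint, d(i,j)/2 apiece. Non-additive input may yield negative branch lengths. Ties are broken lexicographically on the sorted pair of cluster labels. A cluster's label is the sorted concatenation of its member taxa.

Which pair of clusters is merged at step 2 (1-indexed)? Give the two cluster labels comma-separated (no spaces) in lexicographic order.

U,W

1. join N+R (d=1, Q=-82) ⇒ NR; edges |N|=1/2, |R|=1/2
  updated: d(D,NR)=13/2, d(NR,O)=23/2, d(NR,U)=11, d(NR,W)=11
2. join U+W (d=4, Q=-58) ⇒ UW; edges |U|=5/3, |W|=7/3
  updated: d(D,UW)=21/2, d(NR,UW)=9, d(O,UW)=11/2
3. join D+NR (d=13/2, Q=-35) ⇒ DNR; edges |D|=7/4, |NR|=19/4
  updated: d(DNR,O)=9/2, d(DNR,UW)=13/2
4. join DNR+O (d=9/2, Q=-33/2) ⇒ DNOR; edges |DNR|=11/4, |O|=7/4
  updated: d(DNOR,UW)=15/4
5. join DNOR+UW (d=15/4) ⇒ DNORUW; edges |DNOR|=15/8, |UW|=15/8
final tree: (((D:7/4,(N:1/2,R:1/2):19/4):11/4,O:7/4):15/8,(U:5/3,W:7/3):15/8)
total length: 79/4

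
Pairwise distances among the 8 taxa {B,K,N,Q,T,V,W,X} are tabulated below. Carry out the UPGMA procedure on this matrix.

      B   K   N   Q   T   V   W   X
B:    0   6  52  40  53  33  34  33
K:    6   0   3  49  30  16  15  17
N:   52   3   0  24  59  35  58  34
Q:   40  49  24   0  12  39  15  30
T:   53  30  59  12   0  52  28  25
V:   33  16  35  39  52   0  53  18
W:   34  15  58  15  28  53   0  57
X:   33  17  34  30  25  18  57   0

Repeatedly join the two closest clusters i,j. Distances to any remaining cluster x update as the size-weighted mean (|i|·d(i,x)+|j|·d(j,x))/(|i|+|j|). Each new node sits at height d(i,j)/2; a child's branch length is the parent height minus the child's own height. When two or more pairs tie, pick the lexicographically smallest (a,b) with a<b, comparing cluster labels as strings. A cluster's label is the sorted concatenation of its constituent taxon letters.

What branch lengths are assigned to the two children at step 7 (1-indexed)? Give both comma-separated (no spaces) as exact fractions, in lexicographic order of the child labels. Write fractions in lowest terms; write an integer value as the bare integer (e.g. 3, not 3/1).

51/10,197/20

iteration 1: select K,N (d=3); attach at lengths (3/2, 3/2); label the merged cluster KN
  updated: d(B,KN)=29, d(KN,Q)=73/2, d(KN,T)=89/2, d(KN,V)=51/2, d(KN,W)=73/2, d(KN,X)=51/2
iteration 2: select Q,T (d=12); attach at lengths (6, 6); label the merged cluster QT
  updated: d(B,QT)=93/2, d(KN,QT)=81/2, d(QT,V)=91/2, d(QT,W)=43/2, d(QT,X)=55/2
iteration 3: select V,X (d=18); attach at lengths (9, 9); label the merged cluster VX
  updated: d(B,VX)=33, d(KN,VX)=51/2, d(QT,VX)=73/2, d(VX,W)=55
iteration 4: select QT,W (d=43/2); attach at lengths (19/4, 43/4); label the merged cluster QTW
  updated: d(B,QTW)=127/3, d(KN,QTW)=235/6, d(QTW,VX)=128/3
iteration 5: select KN,VX (d=51/2); attach at lengths (45/4, 15/4); label the merged cluster KNVX
  updated: d(B,KNVX)=31, d(KNVX,QTW)=491/12
iteration 6: select B,KNVX (d=31); attach at lengths (31/2, 11/4); label the merged cluster BKNVX
  updated: d(BKNVX,QTW)=206/5
iteration 7: select BKNVX,QTW (d=206/5); attach at lengths (51/10, 197/20); label the merged cluster BKNQTVWX
final tree: ((B:31/2,((K:3/2,N:3/2):45/4,(V:9,X:9):15/4):11/4):51/10,((Q:6,T:6):19/4,W:43/4):197/20)
total length: 967/10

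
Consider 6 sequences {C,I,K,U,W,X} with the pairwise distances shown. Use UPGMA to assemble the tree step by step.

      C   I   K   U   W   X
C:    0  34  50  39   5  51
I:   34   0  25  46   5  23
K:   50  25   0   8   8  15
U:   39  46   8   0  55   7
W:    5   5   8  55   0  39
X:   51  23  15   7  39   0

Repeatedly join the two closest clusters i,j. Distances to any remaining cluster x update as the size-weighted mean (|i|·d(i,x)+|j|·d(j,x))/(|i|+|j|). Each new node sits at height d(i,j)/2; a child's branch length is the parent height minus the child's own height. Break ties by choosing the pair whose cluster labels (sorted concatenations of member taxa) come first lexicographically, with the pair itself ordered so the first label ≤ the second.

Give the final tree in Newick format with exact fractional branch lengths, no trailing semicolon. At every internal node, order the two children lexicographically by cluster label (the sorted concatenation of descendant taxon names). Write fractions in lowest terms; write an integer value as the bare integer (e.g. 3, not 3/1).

1. join C+W (d=5) ⇒ CW; edges |C|=5/2, |W|=5/2
  updated: d(CW,I)=39/2, d(CW,K)=29, d(CW,U)=47, d(CW,X)=45
2. join U+X (d=7) ⇒ UX; edges |U|=7/2, |X|=7/2
  updated: d(CW,UX)=46, d(I,UX)=69/2, d(K,UX)=23/2
3. join K+UX (d=23/2) ⇒ KUX; edges |K|=23/4, |UX|=9/4
  updated: d(CW,KUX)=121/3, d(I,KUX)=94/3
4. join CW+I (d=39/2) ⇒ CIW; edges |CW|=29/4, |I|=39/4
  updated: d(CIW,KUX)=112/3
5. join CIW+KUX (d=112/3) ⇒ CIKUWX; edges |CIW|=107/12, |KUX|=155/12
final tree: (((C:5/2,W:5/2):29/4,I:39/4):107/12,(K:23/4,(U:7/2,X:7/2):9/4):155/12)
total length: 353/6

(((C:5/2,W:5/2):29/4,I:39/4):107/12,(K:23/4,(U:7/2,X:7/2):9/4):155/12)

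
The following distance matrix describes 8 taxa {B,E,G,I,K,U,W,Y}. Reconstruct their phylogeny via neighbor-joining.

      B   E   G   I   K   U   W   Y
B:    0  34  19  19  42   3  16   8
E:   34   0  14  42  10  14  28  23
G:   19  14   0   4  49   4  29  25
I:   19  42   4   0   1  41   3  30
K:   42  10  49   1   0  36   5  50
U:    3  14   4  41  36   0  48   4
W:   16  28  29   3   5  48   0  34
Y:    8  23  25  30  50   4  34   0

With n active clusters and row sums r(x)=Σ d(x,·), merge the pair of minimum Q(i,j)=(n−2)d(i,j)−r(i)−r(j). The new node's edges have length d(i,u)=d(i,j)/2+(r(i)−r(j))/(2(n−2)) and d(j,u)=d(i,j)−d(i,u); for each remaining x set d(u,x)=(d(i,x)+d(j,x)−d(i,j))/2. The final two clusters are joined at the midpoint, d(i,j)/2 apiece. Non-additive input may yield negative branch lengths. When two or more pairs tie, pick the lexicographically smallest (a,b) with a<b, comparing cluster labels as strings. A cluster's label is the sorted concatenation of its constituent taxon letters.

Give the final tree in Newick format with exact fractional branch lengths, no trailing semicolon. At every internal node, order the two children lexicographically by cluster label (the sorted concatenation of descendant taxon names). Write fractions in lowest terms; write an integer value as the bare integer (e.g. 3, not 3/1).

(((B:181/64,Y:331/64):155/64,((E:247/32,((I:-47/12,K:59/12):43/20,W:27/20):553/32):167/48,G:187/48):563/64):-187/128,U:-187/128)

1. join I+K (d=1, Q=-327) ⇒ IK; edges |I|=-47/12, |K|=59/12
  updated: d(B,IK)=30, d(E,IK)=51/2, d(G,IK)=26, d(IK,U)=38, d(IK,W)=7/2, d(IK,Y)=79/2
2. join IK+W (d=7/2, Q=-607/2) ⇒ IKW; edges |IK|=43/20, |W|=27/20
  updated: d(B,IKW)=85/4, d(E,IKW)=25, d(G,IKW)=103/4, d(IKW,U)=165/4, d(IKW,Y)=35
3. join E+IKW (d=25, Q=-633/4) ⇒ EIKW; edges |E|=247/32, |IKW|=553/32
  updated: d(B,EIKW)=121/8, d(EIKW,G)=59/8, d(EIKW,U)=121/8, d(EIKW,Y)=33/2
4. join EIKW+G (d=59/8, Q=-699/8) ⇒ EGIKW; edges |EIKW|=167/48, |G|=187/48
  updated: d(B,EGIKW)=107/8, d(EGIKW,U)=47/8, d(EGIKW,Y)=273/16
5. join B+Y (d=8, Q=-599/16) ⇒ BY; edges |B|=181/64, |Y|=331/64
  updated: d(BY,EGIKW)=359/32, d(BY,U)=-1/2
6. join BY+EGIKW (d=359/32, Q=-531/32) ⇒ BEGIKWY; edges |BY|=155/64, |EGIKW|=563/64
  updated: d(BEGIKWY,U)=-187/64
7. join BEGIKWY+U (d=-187/64) ⇒ BEGIKUWY; edges |BEGIKWY|=-187/128, |U|=-187/128
final tree: (((B:181/64,Y:331/64):155/64,((E:247/32,((I:-47/12,K:59/12):43/20,W:27/20):553/32):167/48,G:187/48):563/64):-187/128,U:-187/128)
total length: 3403/64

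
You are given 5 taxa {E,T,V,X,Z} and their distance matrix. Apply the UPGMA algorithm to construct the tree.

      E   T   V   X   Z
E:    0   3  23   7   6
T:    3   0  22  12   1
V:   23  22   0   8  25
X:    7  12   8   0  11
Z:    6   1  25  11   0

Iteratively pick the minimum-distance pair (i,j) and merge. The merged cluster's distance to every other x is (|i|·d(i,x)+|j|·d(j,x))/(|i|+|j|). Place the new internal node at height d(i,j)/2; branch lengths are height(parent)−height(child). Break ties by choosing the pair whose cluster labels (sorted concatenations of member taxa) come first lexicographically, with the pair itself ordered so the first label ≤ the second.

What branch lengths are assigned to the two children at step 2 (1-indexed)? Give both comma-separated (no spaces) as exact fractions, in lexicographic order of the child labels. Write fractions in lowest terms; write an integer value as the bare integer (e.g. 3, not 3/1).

1. join T+Z (d=1) ⇒ TZ; edges |T|=1/2, |Z|=1/2
  updated: d(E,TZ)=9/2, d(TZ,V)=47/2, d(TZ,X)=23/2
2. join E+TZ (d=9/2) ⇒ ETZ; edges |E|=9/4, |TZ|=7/4
  updated: d(ETZ,V)=70/3, d(ETZ,X)=10
3. join V+X (d=8) ⇒ VX; edges |V|=4, |X|=4
  updated: d(ETZ,VX)=50/3
4. join ETZ+VX (d=50/3) ⇒ ETVXZ; edges |ETZ|=73/12, |VX|=13/3
final tree: ((E:9/4,(T:1/2,Z:1/2):7/4):73/12,(V:4,X:4):13/3)
total length: 281/12

9/4,7/4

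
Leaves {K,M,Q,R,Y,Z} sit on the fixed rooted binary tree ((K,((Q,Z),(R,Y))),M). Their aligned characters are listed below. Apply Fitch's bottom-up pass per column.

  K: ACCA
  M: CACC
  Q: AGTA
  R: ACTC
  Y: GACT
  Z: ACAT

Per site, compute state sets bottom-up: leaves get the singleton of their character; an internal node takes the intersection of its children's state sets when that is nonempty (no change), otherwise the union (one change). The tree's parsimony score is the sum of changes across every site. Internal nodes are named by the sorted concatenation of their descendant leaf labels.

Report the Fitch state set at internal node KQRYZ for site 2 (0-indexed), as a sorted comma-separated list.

C,T

QZ@0: {A} ∩ {A} = {A} (intersection, +0)
RY@0: {A} ∪ {G} = {A,G} (union, +1)
QRYZ@0: {A} ∩ {A,G} = {A} (intersection, +0)
KQRYZ@0: {A} ∩ {A} = {A} (intersection, +0)
KMQRYZ@0: {A} ∪ {C} = {A,C} (union, +1)
QZ@1: {G} ∪ {C} = {C,G} (union, +1)
RY@1: {C} ∪ {A} = {A,C} (union, +1)
QRYZ@1: {C,G} ∩ {A,C} = {C} (intersection, +0)
KQRYZ@1: {C} ∩ {C} = {C} (intersection, +0)
KMQRYZ@1: {C} ∪ {A} = {A,C} (union, +1)
QZ@2: {T} ∪ {A} = {A,T} (union, +1)
RY@2: {T} ∪ {C} = {C,T} (union, +1)
QRYZ@2: {A,T} ∩ {C,T} = {T} (intersection, +0)
KQRYZ@2: {C} ∪ {T} = {C,T} (union, +1)
KMQRYZ@2: {C,T} ∩ {C} = {C} (intersection, +0)
QZ@3: {A} ∪ {T} = {A,T} (union, +1)
RY@3: {C} ∪ {T} = {C,T} (union, +1)
QRYZ@3: {A,T} ∩ {C,T} = {T} (intersection, +0)
KQRYZ@3: {A} ∪ {T} = {A,T} (union, +1)
KMQRYZ@3: {A,T} ∪ {C} = {A,C,T} (union, +1)
per-site changes: [2, 3, 3, 4]; total = 12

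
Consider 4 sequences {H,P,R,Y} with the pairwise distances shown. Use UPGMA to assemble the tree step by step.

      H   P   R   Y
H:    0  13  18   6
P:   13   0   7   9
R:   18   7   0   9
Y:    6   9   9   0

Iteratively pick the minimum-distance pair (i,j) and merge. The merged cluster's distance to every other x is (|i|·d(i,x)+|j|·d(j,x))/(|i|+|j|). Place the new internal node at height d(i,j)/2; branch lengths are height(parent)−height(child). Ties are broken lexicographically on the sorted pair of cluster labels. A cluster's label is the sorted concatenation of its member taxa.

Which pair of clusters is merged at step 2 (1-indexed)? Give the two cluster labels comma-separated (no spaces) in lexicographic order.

P,R

iteration 1: select H,Y (d=6); attach at lengths (3, 3); label the merged cluster HY
  updated: d(HY,P)=11, d(HY,R)=27/2
iteration 2: select P,R (d=7); attach at lengths (7/2, 7/2); label the merged cluster PR
  updated: d(HY,PR)=49/4
iteration 3: select HY,PR (d=49/4); attach at lengths (25/8, 21/8); label the merged cluster HPRY
final tree: ((H:3,Y:3):25/8,(P:7/2,R:7/2):21/8)
total length: 75/4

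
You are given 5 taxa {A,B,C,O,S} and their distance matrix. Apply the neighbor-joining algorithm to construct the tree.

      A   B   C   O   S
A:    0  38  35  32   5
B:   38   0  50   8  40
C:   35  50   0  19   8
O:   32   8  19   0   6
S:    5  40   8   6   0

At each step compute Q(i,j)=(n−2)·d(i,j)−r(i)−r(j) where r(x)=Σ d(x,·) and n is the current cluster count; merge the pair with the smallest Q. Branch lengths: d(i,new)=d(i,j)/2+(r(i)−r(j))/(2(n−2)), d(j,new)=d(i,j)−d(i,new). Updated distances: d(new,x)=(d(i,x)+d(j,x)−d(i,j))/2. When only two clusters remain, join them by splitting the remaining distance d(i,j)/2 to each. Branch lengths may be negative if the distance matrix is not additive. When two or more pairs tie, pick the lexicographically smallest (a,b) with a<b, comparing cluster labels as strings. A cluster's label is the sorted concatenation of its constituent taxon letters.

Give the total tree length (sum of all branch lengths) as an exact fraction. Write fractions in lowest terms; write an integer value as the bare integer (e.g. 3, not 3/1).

49

iteration 1: select B,O (d=8, Q=-177); attach at lengths (95/6, -47/6); label the merged cluster BO
  updated: d(A,BO)=31, d(BO,C)=61/2, d(BO,S)=19
iteration 2: select A,S (d=5, Q=-93); attach at lengths (49/4, -29/4); label the merged cluster AS
  updated: d(AS,BO)=45/2, d(AS,C)=19
iteration 3: select AS,BO (d=45/2, Q=-72); attach at lengths (11/2, 17); label the merged cluster ABOS
  updated: d(ABOS,C)=27/2
iteration 4: select ABOS,C (d=27/2); attach at lengths (27/4, 27/4); label the merged cluster ABCOS
final tree: (((A:49/4,S:-29/4):11/2,(B:95/6,O:-47/6):17):27/4,C:27/4)
total length: 49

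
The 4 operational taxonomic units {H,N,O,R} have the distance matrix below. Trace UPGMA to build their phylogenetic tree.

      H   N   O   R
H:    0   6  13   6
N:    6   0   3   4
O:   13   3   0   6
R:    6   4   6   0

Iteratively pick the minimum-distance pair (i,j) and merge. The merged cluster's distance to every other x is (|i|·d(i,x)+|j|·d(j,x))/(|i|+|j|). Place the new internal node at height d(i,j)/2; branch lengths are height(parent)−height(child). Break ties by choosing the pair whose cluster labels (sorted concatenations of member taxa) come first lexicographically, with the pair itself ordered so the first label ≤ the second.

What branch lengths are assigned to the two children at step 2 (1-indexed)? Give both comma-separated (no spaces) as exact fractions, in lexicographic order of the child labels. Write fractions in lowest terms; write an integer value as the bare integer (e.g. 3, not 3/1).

1,5/2

iteration 1: select N,O (d=3); attach at lengths (3/2, 3/2); label the merged cluster NO
  updated: d(H,NO)=19/2, d(NO,R)=5
iteration 2: select NO,R (d=5); attach at lengths (1, 5/2); label the merged cluster NOR
  updated: d(H,NOR)=25/3
iteration 3: select H,NOR (d=25/3); attach at lengths (25/6, 5/3); label the merged cluster HNOR
final tree: (H:25/6,((N:3/2,O:3/2):1,R:5/2):5/3)
total length: 37/3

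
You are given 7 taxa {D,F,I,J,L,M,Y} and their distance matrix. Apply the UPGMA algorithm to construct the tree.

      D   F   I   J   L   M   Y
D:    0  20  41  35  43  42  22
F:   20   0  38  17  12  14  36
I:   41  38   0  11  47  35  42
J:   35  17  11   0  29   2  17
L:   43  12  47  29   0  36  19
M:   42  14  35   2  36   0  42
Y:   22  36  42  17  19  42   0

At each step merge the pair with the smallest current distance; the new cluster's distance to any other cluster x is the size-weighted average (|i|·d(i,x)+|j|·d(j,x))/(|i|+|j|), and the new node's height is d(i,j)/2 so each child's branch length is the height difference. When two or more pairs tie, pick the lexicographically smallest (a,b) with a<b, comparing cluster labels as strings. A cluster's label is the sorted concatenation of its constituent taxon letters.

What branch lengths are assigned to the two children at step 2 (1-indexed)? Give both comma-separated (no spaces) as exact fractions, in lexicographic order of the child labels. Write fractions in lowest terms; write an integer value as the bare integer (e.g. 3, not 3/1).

6,6

step 1: merge (J,M) at d=2; branch lengths J→1, M→1; new cluster JM
  updated: d(D,JM)=77/2, d(F,JM)=31/2, d(I,JM)=23, d(JM,L)=65/2, d(JM,Y)=59/2
step 2: merge (F,L) at d=12; branch lengths F→6, L→6; new cluster FL
  updated: d(D,FL)=63/2, d(FL,I)=85/2, d(FL,JM)=24, d(FL,Y)=55/2
step 3: merge (D,Y) at d=22; branch lengths D→11, Y→11; new cluster DY
  updated: d(DY,FL)=59/2, d(DY,I)=83/2, d(DY,JM)=34
step 4: merge (I,JM) at d=23; branch lengths I→23/2, JM→21/2; new cluster IJM
  updated: d(DY,IJM)=73/2, d(FL,IJM)=181/6
step 5: merge (DY,FL) at d=59/2; branch lengths DY→15/4, FL→35/4; new cluster DFLY
  updated: d(DFLY,IJM)=100/3
step 6: merge (DFLY,IJM) at d=100/3; branch lengths DFLY→23/12, IJM→31/6; new cluster DFIJLMY
final tree: (((D:11,Y:11):15/4,(F:6,L:6):35/4):23/12,(I:23/2,(J:1,M:1):21/2):31/6)
total length: 931/12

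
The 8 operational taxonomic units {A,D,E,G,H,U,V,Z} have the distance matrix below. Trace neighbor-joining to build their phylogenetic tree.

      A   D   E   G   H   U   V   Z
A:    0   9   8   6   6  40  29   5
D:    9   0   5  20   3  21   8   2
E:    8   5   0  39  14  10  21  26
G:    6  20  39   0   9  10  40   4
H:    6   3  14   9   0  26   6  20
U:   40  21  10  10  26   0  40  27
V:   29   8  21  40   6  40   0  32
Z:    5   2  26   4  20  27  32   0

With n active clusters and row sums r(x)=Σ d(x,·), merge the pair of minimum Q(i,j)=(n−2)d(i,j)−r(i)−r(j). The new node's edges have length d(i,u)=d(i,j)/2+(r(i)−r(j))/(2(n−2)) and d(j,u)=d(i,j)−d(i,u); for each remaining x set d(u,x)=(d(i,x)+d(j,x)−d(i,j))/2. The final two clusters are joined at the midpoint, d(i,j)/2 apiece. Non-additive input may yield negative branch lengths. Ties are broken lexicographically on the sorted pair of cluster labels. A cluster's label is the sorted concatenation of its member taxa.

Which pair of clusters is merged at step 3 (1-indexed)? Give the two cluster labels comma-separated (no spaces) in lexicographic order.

step 1: merge (G,U) at d=10, Q=-242; branch lengths G→7/6, U→53/6; new cluster GU
  updated: d(A,GU)=18, d(D,GU)=31/2, d(E,GU)=39/2, d(GU,H)=25/2, d(GU,V)=35, d(GU,Z)=21/2
step 2: merge (H,V) at d=6, Q=-325/2; branch lengths H→-79/20, V→199/20; new cluster HV
  updated: d(A,HV)=29/2, d(D,HV)=5/2, d(E,HV)=29/2, d(GU,HV)=83/4, d(HV,Z)=23
step 3: merge (GU,Z) at d=21/2, Q=-435/4; branch lengths GU→239/32, Z→97/32; new cluster GUZ
  updated: d(A,GUZ)=25/4, d(D,GUZ)=7/2, d(E,GUZ)=35/2, d(GUZ,HV)=133/8
step 4: merge (A,GUZ) at d=25/4, Q=-503/8; branch lengths A→101/48, GUZ→199/48; new cluster AGUZ
  updated: d(AGUZ,D)=25/8, d(AGUZ,E)=77/8, d(AGUZ,HV)=199/16
step 5: merge (AGUZ,E) at d=77/8, Q=-561/16; branch lengths AGUZ→245/64, E→371/64; new cluster AEGUZ
  updated: d(AEGUZ,D)=-3/4, d(AEGUZ,HV)=277/32
step 6: merge (AEGUZ,D) at d=-3/4, Q=-333/32; branch lengths AEGUZ→173/64, D→-221/64; new cluster ADEGUZ
  updated: d(ADEGUZ,HV)=381/64
step 7: merge (ADEGUZ,HV) at d=381/64; branch lengths ADEGUZ→381/128, HV→381/128; new cluster ADEGHUVZ
final tree: ((((A:101/48,((G:7/6,U:53/6):239/32,Z:97/32):199/48):245/64,E:371/64):173/64,D:-221/64):381/128,(H:-79/20,V:199/20):381/128)
total length: 3045/64

GU,Z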